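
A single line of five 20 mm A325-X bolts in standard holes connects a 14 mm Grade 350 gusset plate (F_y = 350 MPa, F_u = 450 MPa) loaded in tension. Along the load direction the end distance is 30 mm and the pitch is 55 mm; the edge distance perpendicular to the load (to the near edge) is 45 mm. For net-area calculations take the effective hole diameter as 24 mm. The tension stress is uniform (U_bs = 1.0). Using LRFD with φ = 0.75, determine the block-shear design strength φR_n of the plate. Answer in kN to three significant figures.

Shear plane L_v = 30 + 4·55 = 250 mm; A_gv = 250 × 14 = 3500 mm².
A_nv = (250 − 4.5·24) × 14 = 1988 mm².
A_nt = (45 − 0.5·24) × 14 = 462 mm².
0.6 F_u A_nv = 536.8 kN; 0.6 F_y A_gv = 735 kN → shear rupture governs the shear term.
R_n = 536.8 + 1.0 × 450 × 462 / 1000 = 744.7 kN.
Design strength φR_n = 0.75 × 744.7 = 558 kN.

558 kN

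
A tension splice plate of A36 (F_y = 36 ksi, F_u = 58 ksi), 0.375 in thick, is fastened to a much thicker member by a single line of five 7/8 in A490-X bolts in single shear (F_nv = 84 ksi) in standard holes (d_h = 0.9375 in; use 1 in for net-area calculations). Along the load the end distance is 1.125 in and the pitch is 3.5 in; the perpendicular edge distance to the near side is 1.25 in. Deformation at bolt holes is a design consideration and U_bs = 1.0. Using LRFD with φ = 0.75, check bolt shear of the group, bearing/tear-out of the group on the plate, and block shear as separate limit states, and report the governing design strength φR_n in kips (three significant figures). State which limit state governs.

Bolt shear: A_b = π·0.875²/4 = 0.6013 in²; R_n = 84 × 0.6013 × 5 × 1 = 252.6 kips → 0.75 × 252.6 = 189 kips.
Bearing: edge l_c = 0.6562, r_n = 17.13 kips; interior l_c = 2.562, r_n = 45.68 kips; R_n = 17.13 + 4·45.68 = 199.8 kips → 150 kips.
Block shear: A_gv = 5.672, A_nv = 3.984, A_nt = 0.2812 in²; R_n = min(0.6F_uA_nv, 0.6F_yA_gv) + U_bs·F_u·A_nt = 138.8 kips → 104 kips.
Block shear governs: 104 kips.

104 kips (block shear governs)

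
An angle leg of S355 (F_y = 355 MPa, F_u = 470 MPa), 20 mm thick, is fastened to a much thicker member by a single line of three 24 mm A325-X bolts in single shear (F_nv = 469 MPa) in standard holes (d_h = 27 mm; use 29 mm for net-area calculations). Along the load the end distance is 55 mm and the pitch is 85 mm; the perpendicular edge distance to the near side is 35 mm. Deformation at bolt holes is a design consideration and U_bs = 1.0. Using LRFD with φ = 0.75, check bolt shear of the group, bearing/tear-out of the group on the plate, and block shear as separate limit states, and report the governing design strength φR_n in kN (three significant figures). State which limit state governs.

Bolt shear: A_b = π·24²/4 = 452.4 mm²; R_n = 469 × 452.4 × 3 × 1 / 1000 = 636.5 kN → 0.75 × 636.5 = 477 kN.
Bearing: edge l_c = 41.5, r_n = 468.1 kN; interior l_c = 58, r_n = 541.4 kN; R_n = 468.1 + 2·541.4 = 1551 kN → 1160 kN.
Block shear: A_gv = 4500, A_nv = 3050, A_nt = 410 mm²; R_n = min(0.6F_uA_nv, 0.6F_yA_gv) + U_bs·F_u·A_nt = 1053 kN → 790 kN.
Bolt shear governs: 477 kN.

477 kN (bolt shear governs)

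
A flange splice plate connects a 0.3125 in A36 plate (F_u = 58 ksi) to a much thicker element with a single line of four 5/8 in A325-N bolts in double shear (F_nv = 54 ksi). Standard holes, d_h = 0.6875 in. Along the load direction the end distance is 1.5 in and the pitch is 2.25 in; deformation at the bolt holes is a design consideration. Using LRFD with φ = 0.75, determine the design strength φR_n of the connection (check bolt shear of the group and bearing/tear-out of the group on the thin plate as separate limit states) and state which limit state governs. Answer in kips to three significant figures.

Bolt shear: A_b = π·0.625²/4 = 0.3068 in²; R_n = 54 × 0.3068 × 4 × 2 = 132.5 kips → 0.75 × 132.5 = 99.4 kips.
Bearing (1.2 l_c t F_u ≤ 2.4 d t F_u): upper limit = 2.4·0.625·0.3125·58 = 27.19 kips.
  Edge l_c = 1.5 − 0.6875/2 = 1.156 → r_n = 25.15 kips; interior l_c = 2.25 − 0.6875 = 1.562 → r_n = 27.19 kips.
  R_n,bearing = 1·25.15 + 3·27.19 = 106.7 kips → 0.75 × 106.7 = 80 kips.
Bearing governs: 80 kips.

80 kips (bearing governs)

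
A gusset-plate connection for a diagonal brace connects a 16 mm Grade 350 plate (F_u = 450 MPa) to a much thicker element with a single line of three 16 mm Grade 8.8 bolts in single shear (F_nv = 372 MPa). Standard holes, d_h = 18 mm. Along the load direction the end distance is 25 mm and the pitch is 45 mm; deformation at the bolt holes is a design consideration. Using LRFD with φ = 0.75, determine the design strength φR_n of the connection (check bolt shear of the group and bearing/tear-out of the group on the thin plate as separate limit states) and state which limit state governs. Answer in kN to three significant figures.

Bolt shear: A_b = π·16²/4 = 201.1 mm²; R_n = 372 × 201.1 × 3 × 1 / 1000 = 224.4 kN → 0.75 × 224.4 = 168 kN.
Bearing (1.2 l_c t F_u ≤ 2.4 d t F_u): upper limit = 2.4·16·16·450 / 1000 = 276.5 kN.
  Edge l_c = 25 − 18/2 = 16 → r_n = 138.2 kN; interior l_c = 45 − 18 = 27 → r_n = 233.3 kN.
  R_n,bearing = 1·138.2 + 2·233.3 = 604.8 kN → 0.75 × 604.8 = 454 kN.
Bolt shear governs: 168 kN.

168 kN (bolt shear governs)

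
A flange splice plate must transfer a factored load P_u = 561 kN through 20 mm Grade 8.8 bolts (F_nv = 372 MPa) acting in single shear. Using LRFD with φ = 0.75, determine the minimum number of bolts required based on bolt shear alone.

7 bolts

A_b = π·20²/4 = 314.2 mm².
Per-bolt design strength φR_n = 0.75 × 372 × 314.2 × 1 / 1000 = 87.65 kN.
n ≥ 561 / 87.65 = 6.4 → use 7 bolts.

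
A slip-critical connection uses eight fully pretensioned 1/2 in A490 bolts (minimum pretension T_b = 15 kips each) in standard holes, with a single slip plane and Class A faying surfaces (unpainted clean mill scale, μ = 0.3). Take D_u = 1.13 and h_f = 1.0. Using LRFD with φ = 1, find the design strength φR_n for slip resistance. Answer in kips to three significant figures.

40.7 kips

R_n = μ · D_u · h_f · T_b · n_s · n_b = 0.3 × 1.13 × 1.0 × 15 × 1 × 8 = 40.68 kips.
Design strength φR_n = 1 × 40.68 = 40.7 kips.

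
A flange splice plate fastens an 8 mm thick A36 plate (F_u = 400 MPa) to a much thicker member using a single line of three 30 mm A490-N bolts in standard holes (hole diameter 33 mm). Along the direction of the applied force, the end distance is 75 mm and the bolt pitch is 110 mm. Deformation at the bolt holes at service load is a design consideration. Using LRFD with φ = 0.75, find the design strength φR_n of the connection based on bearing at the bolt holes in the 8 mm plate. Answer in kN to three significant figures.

514 kN

Per bolt r_n = 1.2 l_c t F_u ≤ 2.4 d t F_u; upper limit = 2.4 × 30 × 8 × 400 / 1000 = 230.4 kN.
Edge bolt: l_c = 75 − 33/2 = 58.5 mm → 1.2 × 58.5 × 8 × 400 / 1000 = 224.6 → r_n = 224.6 kN.
Interior bolts: l_c = 110 − 33 = 77 mm → 1.2 × 77 × 8 × 400 / 1000 = 295.7 → r_n = 230.4 kN.
R_n = 1 × 224.6 + 2 × 230.4 = 685.4 kN.
Design strength φR_n = 0.75 × 685.4 = 514 kN.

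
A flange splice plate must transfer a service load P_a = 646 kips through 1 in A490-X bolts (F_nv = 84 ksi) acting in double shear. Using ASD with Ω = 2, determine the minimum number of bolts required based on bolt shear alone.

A_b = π·1²/4 = 0.7854 in².
Per-bolt allowable strength R_n/Ω = 84 × 0.7854 × 2 / 2 = 65.97 kips.
n ≥ 646 / 65.97 = 9.792 → use 10 bolts.

10 bolts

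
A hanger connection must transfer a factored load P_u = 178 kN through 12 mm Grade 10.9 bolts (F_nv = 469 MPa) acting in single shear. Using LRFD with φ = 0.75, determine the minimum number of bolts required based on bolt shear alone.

5 bolts

A_b = π·12²/4 = 113.1 mm².
Per-bolt design strength φR_n = 0.75 × 469 × 113.1 × 1 / 1000 = 39.78 kN.
n ≥ 178 / 39.78 = 4.474 → use 5 bolts.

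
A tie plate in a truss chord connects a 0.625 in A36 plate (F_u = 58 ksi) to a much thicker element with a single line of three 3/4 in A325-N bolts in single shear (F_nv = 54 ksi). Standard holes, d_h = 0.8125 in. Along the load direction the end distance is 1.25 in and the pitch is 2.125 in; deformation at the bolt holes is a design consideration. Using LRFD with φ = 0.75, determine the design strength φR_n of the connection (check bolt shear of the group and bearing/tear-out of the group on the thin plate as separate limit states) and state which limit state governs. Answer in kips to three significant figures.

Bolt shear: A_b = π·0.75²/4 = 0.4418 in²; R_n = 54 × 0.4418 × 3 × 1 = 71.57 kips → 0.75 × 71.57 = 53.7 kips.
Bearing (1.2 l_c t F_u ≤ 2.4 d t F_u): upper limit = 2.4·0.75·0.625·58 = 65.25 kips.
  Edge l_c = 1.25 − 0.8125/2 = 0.8438 → r_n = 36.7 kips; interior l_c = 2.125 − 0.8125 = 1.312 → r_n = 57.09 kips.
  R_n,bearing = 1·36.7 + 2·57.09 = 150.9 kips → 0.75 × 150.9 = 113 kips.
Bolt shear governs: 53.7 kips.

53.7 kips (bolt shear governs)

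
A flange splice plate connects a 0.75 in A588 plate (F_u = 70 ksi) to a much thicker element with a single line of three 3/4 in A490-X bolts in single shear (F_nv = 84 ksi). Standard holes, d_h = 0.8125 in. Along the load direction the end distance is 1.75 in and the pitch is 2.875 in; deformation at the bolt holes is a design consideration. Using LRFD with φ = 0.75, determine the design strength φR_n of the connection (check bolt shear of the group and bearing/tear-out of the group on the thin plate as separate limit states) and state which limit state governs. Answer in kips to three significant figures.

Bolt shear: A_b = π·0.75²/4 = 0.4418 in²; R_n = 84 × 0.4418 × 3 × 1 = 111.3 kips → 0.75 × 111.3 = 83.5 kips.
Bearing (1.2 l_c t F_u ≤ 2.4 d t F_u): upper limit = 2.4·0.75·0.75·70 = 94.5 kips.
  Edge l_c = 1.75 − 0.8125/2 = 1.344 → r_n = 84.66 kips; interior l_c = 2.875 − 0.8125 = 2.062 → r_n = 94.5 kips.
  R_n,bearing = 1·84.66 + 2·94.5 = 273.7 kips → 0.75 × 273.7 = 205 kips.
Bolt shear governs: 83.5 kips.

83.5 kips (bolt shear governs)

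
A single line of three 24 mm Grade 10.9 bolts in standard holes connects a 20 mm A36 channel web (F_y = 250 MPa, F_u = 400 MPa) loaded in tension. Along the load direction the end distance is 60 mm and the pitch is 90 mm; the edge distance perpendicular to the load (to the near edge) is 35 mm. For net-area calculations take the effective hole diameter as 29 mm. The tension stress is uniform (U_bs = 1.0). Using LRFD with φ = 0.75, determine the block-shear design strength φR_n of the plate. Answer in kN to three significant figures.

663 kN

Shear plane L_v = 60 + 2·90 = 240 mm; A_gv = 240 × 20 = 4800 mm².
A_nv = (240 − 2.5·29) × 20 = 3350 mm².
A_nt = (35 − 0.5·29) × 20 = 410 mm².
0.6 F_u A_nv = 804 kN; 0.6 F_y A_gv = 720 kN → shear yielding governs the shear term.
R_n = 720 + 1.0 × 400 × 410 / 1000 = 884 kN.
Design strength φR_n = 0.75 × 884 = 663 kN.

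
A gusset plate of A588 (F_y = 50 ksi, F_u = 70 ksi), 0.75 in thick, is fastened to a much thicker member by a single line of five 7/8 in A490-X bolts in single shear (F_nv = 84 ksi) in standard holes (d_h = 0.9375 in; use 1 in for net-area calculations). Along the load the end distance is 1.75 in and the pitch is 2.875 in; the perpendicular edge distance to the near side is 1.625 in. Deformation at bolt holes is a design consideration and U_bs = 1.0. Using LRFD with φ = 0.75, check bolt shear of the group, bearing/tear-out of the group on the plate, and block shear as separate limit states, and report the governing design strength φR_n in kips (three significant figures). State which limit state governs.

Bolt shear: A_b = π·0.875²/4 = 0.6013 in²; R_n = 84 × 0.6013 × 5 × 1 = 252.6 kips → 0.75 × 252.6 = 189 kips.
Bearing: edge l_c = 1.281, r_n = 80.72 kips; interior l_c = 1.938, r_n = 110.3 kips; R_n = 80.72 + 4·110.3 = 521.7 kips → 391 kips.
Block shear: A_gv = 9.938, A_nv = 6.562, A_nt = 0.8438 in²; R_n = min(0.6F_uA_nv, 0.6F_yA_gv) + U_bs·F_u·A_nt = 334.7 kips → 251 kips.
Bolt shear governs: 189 kips.

189 kips (bolt shear governs)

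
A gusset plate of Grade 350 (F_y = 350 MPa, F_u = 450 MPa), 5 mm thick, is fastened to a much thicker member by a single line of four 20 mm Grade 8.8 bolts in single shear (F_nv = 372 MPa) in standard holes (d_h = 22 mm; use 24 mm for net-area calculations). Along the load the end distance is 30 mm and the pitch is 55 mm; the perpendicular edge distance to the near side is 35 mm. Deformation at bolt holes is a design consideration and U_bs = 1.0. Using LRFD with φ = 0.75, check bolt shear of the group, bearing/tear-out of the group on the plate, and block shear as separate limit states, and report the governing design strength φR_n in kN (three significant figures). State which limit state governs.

151 kN (block shear governs)

Bolt shear: A_b = π·20²/4 = 314.2 mm²; R_n = 372 × 314.2 × 4 × 1 / 1000 = 467.5 kN → 0.75 × 467.5 = 351 kN.
Bearing: edge l_c = 19, r_n = 51.3 kN; interior l_c = 33, r_n = 89.1 kN; R_n = 51.3 + 3·89.1 = 318.6 kN → 239 kN.
Block shear: A_gv = 975, A_nv = 555, A_nt = 115 mm²; R_n = min(0.6F_uA_nv, 0.6F_yA_gv) + U_bs·F_u·A_nt = 201.6 kN → 151 kN.
Block shear governs: 151 kN.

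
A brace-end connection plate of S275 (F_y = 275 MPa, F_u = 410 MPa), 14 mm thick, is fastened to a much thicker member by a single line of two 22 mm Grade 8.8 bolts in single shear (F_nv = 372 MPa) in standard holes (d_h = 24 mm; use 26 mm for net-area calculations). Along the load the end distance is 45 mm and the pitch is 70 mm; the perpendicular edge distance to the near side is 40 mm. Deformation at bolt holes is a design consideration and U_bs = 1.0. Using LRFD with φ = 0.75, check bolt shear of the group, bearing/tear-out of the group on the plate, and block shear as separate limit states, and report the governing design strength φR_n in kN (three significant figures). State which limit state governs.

212 kN (bolt shear governs)

Bolt shear: A_b = π·22²/4 = 380.1 mm²; R_n = 372 × 380.1 × 2 × 1 / 1000 = 282.8 kN → 0.75 × 282.8 = 212 kN.
Bearing: edge l_c = 33, r_n = 227.3 kN; interior l_c = 46, r_n = 303.1 kN; R_n = 227.3 + 1·303.1 = 530.4 kN → 398 kN.
Block shear: A_gv = 1610, A_nv = 1064, A_nt = 378 mm²; R_n = min(0.6F_uA_nv, 0.6F_yA_gv) + U_bs·F_u·A_nt = 416.7 kN → 313 kN.
Bolt shear governs: 212 kN.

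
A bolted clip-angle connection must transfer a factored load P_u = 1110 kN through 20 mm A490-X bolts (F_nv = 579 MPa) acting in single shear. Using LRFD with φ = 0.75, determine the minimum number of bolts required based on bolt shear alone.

A_b = π·20²/4 = 314.2 mm².
Per-bolt design strength φR_n = 0.75 × 579 × 314.2 × 1 / 1000 = 136.4 kN.
n ≥ 1110 / 136.4 = 8.136 → use 9 bolts.

9 bolts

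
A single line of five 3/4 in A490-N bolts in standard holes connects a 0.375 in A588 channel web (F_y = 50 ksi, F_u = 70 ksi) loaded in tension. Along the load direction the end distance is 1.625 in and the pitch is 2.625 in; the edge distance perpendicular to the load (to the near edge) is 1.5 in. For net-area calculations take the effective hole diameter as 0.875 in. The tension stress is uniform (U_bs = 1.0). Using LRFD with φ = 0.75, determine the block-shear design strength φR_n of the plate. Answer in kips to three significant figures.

Shear plane L_v = 1.625 + 4·2.625 = 12.12 in; A_gv = 12.12 × 0.375 = 4.547 in².
A_nv = (12.12 − 4.5·0.875) × 0.375 = 3.07 in².
A_nt = (1.5 − 0.5·0.875) × 0.375 = 0.3984 in².
0.6 F_u A_nv = 129 kips; 0.6 F_y A_gv = 136.4 kips → shear rupture governs the shear term.
R_n = 129 + 1.0 × 70 × 0.3984 = 156.8 kips.
Design strength φR_n = 0.75 × 156.8 = 118 kips.

118 kips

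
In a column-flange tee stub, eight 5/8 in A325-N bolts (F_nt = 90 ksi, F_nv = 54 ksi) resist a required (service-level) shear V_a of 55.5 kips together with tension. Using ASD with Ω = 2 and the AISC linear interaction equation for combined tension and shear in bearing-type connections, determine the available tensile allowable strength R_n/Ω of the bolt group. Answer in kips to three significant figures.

51.1 kips

A_b = π·0.625²/4 = 0.3068 in²; f_rv = 55.5 / (8 × 0.3068) = 22.61 ksi.
F'_nt = 1.3 F_nt − (Ω F_nt / F_nv) f_rv = 1.3·90 − (2·90/54)·22.61 = 41.62 ksi, capped at F_nt → F'_nt = 41.62 ksi.
R_n = F'_nt · A_b · n = 41.62 × 0.3068 × 8 = 102.2 kips.
Allowable strength R_n/Ω = 102.2 / 2 = 51.1 kips.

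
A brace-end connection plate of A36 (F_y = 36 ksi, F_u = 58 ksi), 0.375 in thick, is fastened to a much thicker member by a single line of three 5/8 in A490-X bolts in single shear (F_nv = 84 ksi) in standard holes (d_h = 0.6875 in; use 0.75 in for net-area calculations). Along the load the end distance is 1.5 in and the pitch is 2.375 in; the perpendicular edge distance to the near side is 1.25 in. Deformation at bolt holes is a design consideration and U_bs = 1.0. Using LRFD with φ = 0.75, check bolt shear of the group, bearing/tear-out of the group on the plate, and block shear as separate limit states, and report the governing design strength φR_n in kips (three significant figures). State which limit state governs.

52.2 kips (block shear governs)

Bolt shear: A_b = π·0.625²/4 = 0.3068 in²; R_n = 84 × 0.3068 × 3 × 1 = 77.31 kips → 0.75 × 77.31 = 58 kips.
Bearing: edge l_c = 1.156, r_n = 30.18 kips; interior l_c = 1.688, r_n = 32.62 kips; R_n = 30.18 + 2·32.62 = 95.43 kips → 71.6 kips.
Block shear: A_gv = 2.344, A_nv = 1.641, A_nt = 0.3281 in²; R_n = min(0.6F_uA_nv, 0.6F_yA_gv) + U_bs·F_u·A_nt = 69.66 kips → 52.2 kips.
Block shear governs: 52.2 kips.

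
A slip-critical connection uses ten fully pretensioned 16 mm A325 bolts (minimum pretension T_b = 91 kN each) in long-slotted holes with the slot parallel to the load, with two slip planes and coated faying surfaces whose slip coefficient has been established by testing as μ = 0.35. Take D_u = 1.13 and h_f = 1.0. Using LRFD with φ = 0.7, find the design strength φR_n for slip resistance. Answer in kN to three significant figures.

504 kN

R_n = μ · D_u · h_f · T_b · n_s · n_b = 0.35 × 1.13 × 1.0 × 91 × 2 × 10 = 719.8 kN.
Design strength φR_n = 0.7 × 719.8 = 504 kN.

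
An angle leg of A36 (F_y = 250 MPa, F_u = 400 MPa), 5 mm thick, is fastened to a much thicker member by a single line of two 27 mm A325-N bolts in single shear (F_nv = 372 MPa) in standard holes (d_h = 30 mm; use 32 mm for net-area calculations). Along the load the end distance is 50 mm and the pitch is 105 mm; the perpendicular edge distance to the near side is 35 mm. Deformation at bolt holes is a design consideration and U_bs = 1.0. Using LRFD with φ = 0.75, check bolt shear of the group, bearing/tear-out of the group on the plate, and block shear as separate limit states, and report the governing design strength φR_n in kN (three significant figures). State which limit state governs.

Bolt shear: A_b = π·27²/4 = 572.6 mm²; R_n = 372 × 572.6 × 2 × 1 / 1000 = 426 kN → 0.75 × 426 = 319 kN.
Bearing: edge l_c = 35, r_n = 84 kN; interior l_c = 75, r_n = 129.6 kN; R_n = 84 + 1·129.6 = 213.6 kN → 160 kN.
Block shear: A_gv = 775, A_nv = 535, A_nt = 95 mm²; R_n = min(0.6F_uA_nv, 0.6F_yA_gv) + U_bs·F_u·A_nt = 154.2 kN → 116 kN.
Block shear governs: 116 kN.

116 kN (block shear governs)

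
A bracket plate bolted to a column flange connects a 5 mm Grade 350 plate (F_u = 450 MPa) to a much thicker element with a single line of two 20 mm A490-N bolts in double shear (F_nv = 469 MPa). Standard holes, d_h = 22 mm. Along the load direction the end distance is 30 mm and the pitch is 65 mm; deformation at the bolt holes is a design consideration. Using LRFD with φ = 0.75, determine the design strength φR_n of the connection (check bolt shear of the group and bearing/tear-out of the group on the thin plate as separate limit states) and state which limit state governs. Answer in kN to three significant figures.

119 kN (bearing governs)

Bolt shear: A_b = π·20²/4 = 314.2 mm²; R_n = 469 × 314.2 × 2 × 2 / 1000 = 589.4 kN → 0.75 × 589.4 = 442 kN.
Bearing (1.2 l_c t F_u ≤ 2.4 d t F_u): upper limit = 2.4·20·5·450 / 1000 = 108 kN.
  Edge l_c = 30 − 22/2 = 19 → r_n = 51.3 kN; interior l_c = 65 − 22 = 43 → r_n = 108 kN.
  R_n,bearing = 1·51.3 + 1·108 = 159.3 kN → 0.75 × 159.3 = 119 kN.
Bearing governs: 119 kN.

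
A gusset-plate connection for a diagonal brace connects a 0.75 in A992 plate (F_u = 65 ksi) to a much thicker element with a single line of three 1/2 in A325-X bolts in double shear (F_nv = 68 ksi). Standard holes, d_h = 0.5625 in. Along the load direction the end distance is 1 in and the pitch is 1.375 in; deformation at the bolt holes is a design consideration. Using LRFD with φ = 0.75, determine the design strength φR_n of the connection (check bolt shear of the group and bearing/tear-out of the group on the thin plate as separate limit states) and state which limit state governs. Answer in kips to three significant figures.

Bolt shear: A_b = π·0.5²/4 = 0.1963 in²; R_n = 68 × 0.1963 × 3 × 2 = 80.11 kips → 0.75 × 80.11 = 60.1 kips.
Bearing (1.2 l_c t F_u ≤ 2.4 d t F_u): upper limit = 2.4·0.5·0.75·65 = 58.5 kips.
  Edge l_c = 1 − 0.5625/2 = 0.7188 → r_n = 42.05 kips; interior l_c = 1.375 − 0.5625 = 0.8125 → r_n = 47.53 kips.
  R_n,bearing = 1·42.05 + 2·47.53 = 137.1 kips → 0.75 × 137.1 = 103 kips.
Bolt shear governs: 60.1 kips.

60.1 kips (bolt shear governs)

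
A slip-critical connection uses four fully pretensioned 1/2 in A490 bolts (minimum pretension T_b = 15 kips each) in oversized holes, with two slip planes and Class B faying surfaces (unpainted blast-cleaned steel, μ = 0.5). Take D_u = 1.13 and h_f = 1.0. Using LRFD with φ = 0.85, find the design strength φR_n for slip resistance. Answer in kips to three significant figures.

57.6 kips

R_n = μ · D_u · h_f · T_b · n_s · n_b = 0.5 × 1.13 × 1.0 × 15 × 2 × 4 = 67.8 kips.
Design strength φR_n = 0.85 × 67.8 = 57.6 kips.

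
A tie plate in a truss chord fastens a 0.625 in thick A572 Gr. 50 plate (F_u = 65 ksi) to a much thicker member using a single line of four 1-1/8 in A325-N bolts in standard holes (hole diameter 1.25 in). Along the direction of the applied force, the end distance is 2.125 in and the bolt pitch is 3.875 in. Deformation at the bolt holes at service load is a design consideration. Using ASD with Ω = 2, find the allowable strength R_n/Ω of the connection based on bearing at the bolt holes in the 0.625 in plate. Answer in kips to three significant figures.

Per bolt r_n = 1.2 l_c t F_u ≤ 2.4 d t F_u; upper limit = 2.4 × 1.125 × 0.625 × 65 = 109.7 kips.
Edge bolt: l_c = 2.125 − 1.25/2 = 1.5 in → 1.2 × 1.5 × 0.625 × 65 = 73.12 → r_n = 73.12 kips.
Interior bolts: l_c = 3.875 − 1.25 = 2.625 in → 1.2 × 2.625 × 0.625 × 65 = 128 → r_n = 109.7 kips.
R_n = 1 × 73.12 + 3 × 109.7 = 402.2 kips.
Allowable strength R_n/Ω = 402.2 / 2 = 201 kips.

201 kips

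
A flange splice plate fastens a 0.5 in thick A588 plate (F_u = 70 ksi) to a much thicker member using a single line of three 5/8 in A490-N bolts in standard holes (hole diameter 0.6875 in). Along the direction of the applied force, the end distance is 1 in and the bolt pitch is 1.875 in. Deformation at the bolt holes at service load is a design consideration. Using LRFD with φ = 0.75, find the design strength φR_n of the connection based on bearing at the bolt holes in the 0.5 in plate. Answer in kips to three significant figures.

95.5 kips

Per bolt r_n = 1.2 l_c t F_u ≤ 2.4 d t F_u; upper limit = 2.4 × 0.625 × 0.5 × 70 = 52.5 kips.
Edge bolt: l_c = 1 − 0.6875/2 = 0.6562 in → 1.2 × 0.6562 × 0.5 × 70 = 27.56 → r_n = 27.56 kips.
Interior bolts: l_c = 1.875 − 0.6875 = 1.188 in → 1.2 × 1.188 × 0.5 × 70 = 49.88 → r_n = 49.88 kips.
R_n = 1 × 27.56 + 2 × 49.88 = 127.3 kips.
Design strength φR_n = 0.75 × 127.3 = 95.5 kips.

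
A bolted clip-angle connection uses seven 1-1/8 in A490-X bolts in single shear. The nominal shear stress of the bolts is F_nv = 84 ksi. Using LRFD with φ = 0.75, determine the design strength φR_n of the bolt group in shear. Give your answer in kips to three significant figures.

A_b = π × 1.125² / 4 = 0.994 in².
R_n = F_nv · A_b · n · n_s = 84 × 0.994 × 7 × 1 = 584.5 kips.
Design strength φR_n = 0.75 × 584.5 = 438 kips.

438 kips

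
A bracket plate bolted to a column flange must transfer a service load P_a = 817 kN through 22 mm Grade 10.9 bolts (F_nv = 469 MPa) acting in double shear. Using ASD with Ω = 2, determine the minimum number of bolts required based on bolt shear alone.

A_b = π·22²/4 = 380.1 mm².
Per-bolt allowable strength R_n/Ω = 469 × 380.1 × 2 / 1000 / 2 = 178.3 kN.
n ≥ 817 / 178.3 = 4.583 → use 5 bolts.

5 bolts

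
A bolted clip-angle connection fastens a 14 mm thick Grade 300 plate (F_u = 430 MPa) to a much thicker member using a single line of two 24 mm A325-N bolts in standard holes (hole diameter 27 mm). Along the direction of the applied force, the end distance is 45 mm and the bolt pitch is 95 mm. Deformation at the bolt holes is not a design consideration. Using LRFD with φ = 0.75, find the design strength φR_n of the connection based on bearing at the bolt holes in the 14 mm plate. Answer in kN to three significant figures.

538 kN

Per bolt r_n = 1.5 l_c t F_u ≤ 3.0 d t F_u; upper limit = 3.0 × 24 × 14 × 430 / 1000 = 433.4 kN.
Edge bolt: l_c = 45 − 27/2 = 31.5 mm → 1.5 × 31.5 × 14 × 430 / 1000 = 284.4 → r_n = 284.4 kN.
Interior bolts: l_c = 95 − 27 = 68 mm → 1.5 × 68 × 14 × 430 / 1000 = 614 → r_n = 433.4 kN.
R_n = 1 × 284.4 + 1 × 433.4 = 717.9 kN.
Design strength φR_n = 0.75 × 717.9 = 538 kN.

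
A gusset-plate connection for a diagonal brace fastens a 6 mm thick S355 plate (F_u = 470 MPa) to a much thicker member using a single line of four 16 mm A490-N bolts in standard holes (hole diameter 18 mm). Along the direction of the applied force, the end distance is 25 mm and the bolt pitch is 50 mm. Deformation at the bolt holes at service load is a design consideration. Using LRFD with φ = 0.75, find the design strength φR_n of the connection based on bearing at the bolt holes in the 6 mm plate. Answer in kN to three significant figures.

284 kN

Per bolt r_n = 1.2 l_c t F_u ≤ 2.4 d t F_u; upper limit = 2.4 × 16 × 6 × 470 / 1000 = 108.3 kN.
Edge bolt: l_c = 25 − 18/2 = 16 mm → 1.2 × 16 × 6 × 470 / 1000 = 54.14 → r_n = 54.14 kN.
Interior bolts: l_c = 50 − 18 = 32 mm → 1.2 × 32 × 6 × 470 / 1000 = 108.3 → r_n = 108.3 kN.
R_n = 1 × 54.14 + 3 × 108.3 = 379 kN.
Design strength φR_n = 0.75 × 379 = 284 kN.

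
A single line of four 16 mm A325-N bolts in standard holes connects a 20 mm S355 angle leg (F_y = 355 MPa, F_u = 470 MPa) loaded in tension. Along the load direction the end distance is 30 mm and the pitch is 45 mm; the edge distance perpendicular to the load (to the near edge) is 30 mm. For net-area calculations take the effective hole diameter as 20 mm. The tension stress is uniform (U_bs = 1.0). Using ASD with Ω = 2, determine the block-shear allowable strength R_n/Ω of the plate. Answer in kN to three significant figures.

362 kN

Shear plane L_v = 30 + 3·45 = 165 mm; A_gv = 165 × 20 = 3300 mm².
A_nv = (165 − 3.5·20) × 20 = 1900 mm².
A_nt = (30 − 0.5·20) × 20 = 400 mm².
0.6 F_u A_nv = 535.8 kN; 0.6 F_y A_gv = 702.9 kN → shear rupture governs the shear term.
R_n = 535.8 + 1.0 × 470 × 400 / 1000 = 723.8 kN.
Allowable strength R_n/Ω = 723.8 / 2 = 362 kN.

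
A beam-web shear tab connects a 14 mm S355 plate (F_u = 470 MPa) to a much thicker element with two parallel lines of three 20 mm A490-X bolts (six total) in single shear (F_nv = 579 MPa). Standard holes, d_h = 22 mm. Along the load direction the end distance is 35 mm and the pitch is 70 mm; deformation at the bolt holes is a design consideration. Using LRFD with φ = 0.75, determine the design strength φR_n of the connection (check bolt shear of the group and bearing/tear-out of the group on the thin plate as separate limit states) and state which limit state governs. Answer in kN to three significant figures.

Bolt shear: A_b = π·20²/4 = 314.2 mm²; R_n = 579 × 314.2 × 6 × 1 / 1000 = 1091 kN → 0.75 × 1091 = 819 kN.
Bearing (1.2 l_c t F_u ≤ 2.4 d t F_u): upper limit = 2.4·20·14·470 / 1000 = 315.8 kN.
  Edge l_c = 35 − 22/2 = 24 → r_n = 189.5 kN; interior l_c = 70 − 22 = 48 → r_n = 315.8 kN.
  R_n,bearing = 2·189.5 + 4·315.8 = 1642 kN → 0.75 × 1642 = 1230 kN.
Bolt shear governs: 819 kN.

819 kN (bolt shear governs)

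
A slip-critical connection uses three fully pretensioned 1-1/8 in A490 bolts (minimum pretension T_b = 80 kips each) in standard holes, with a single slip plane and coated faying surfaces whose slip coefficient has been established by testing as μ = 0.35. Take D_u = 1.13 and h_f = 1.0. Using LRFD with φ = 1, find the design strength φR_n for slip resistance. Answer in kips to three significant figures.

R_n = μ · D_u · h_f · T_b · n_s · n_b = 0.35 × 1.13 × 1.0 × 80 × 1 × 3 = 94.92 kips.
Design strength φR_n = 1 × 94.92 = 94.9 kips.

94.9 kips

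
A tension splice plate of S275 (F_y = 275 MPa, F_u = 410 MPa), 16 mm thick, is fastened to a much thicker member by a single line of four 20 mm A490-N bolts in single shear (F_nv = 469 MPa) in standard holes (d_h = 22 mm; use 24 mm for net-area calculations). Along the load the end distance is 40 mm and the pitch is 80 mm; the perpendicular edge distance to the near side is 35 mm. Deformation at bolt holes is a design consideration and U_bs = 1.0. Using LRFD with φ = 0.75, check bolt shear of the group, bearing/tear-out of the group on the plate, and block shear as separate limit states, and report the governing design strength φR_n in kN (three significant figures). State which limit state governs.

442 kN (bolt shear governs)

Bolt shear: A_b = π·20²/4 = 314.2 mm²; R_n = 469 × 314.2 × 4 × 1 / 1000 = 589.4 kN → 0.75 × 589.4 = 442 kN.
Bearing: edge l_c = 29, r_n = 228.3 kN; interior l_c = 58, r_n = 314.9 kN; R_n = 228.3 + 3·314.9 = 1173 kN → 880 kN.
Block shear: A_gv = 4480, A_nv = 3136, A_nt = 368 mm²; R_n = min(0.6F_uA_nv, 0.6F_yA_gv) + U_bs·F_u·A_nt = 890.1 kN → 668 kN.
Bolt shear governs: 442 kN.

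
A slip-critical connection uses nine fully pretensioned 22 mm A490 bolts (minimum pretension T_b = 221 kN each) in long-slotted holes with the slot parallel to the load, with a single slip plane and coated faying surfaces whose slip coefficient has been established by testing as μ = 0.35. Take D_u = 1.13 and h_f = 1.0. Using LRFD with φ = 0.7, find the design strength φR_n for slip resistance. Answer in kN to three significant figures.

R_n = μ · D_u · h_f · T_b · n_s · n_b = 0.35 × 1.13 × 1.0 × 221 × 1 × 9 = 786.6 kN.
Design strength φR_n = 0.7 × 786.6 = 551 kN.

551 kN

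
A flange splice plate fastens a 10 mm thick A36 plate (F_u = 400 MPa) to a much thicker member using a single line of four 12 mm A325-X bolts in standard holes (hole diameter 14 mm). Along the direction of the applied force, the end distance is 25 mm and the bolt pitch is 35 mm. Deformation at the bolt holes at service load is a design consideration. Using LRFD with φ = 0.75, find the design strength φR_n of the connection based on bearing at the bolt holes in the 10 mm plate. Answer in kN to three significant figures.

Per bolt r_n = 1.2 l_c t F_u ≤ 2.4 d t F_u; upper limit = 2.4 × 12 × 10 × 400 / 1000 = 115.2 kN.
Edge bolt: l_c = 25 − 14/2 = 18 mm → 1.2 × 18 × 10 × 400 / 1000 = 86.4 → r_n = 86.4 kN.
Interior bolts: l_c = 35 − 14 = 21 mm → 1.2 × 21 × 10 × 400 / 1000 = 100.8 → r_n = 100.8 kN.
R_n = 1 × 86.4 + 3 × 100.8 = 388.8 kN.
Design strength φR_n = 0.75 × 388.8 = 292 kN.

292 kN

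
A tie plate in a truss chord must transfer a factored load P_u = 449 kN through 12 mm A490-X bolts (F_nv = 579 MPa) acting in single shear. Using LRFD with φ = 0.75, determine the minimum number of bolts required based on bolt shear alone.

A_b = π·12²/4 = 113.1 mm².
Per-bolt design strength φR_n = 0.75 × 579 × 113.1 × 1 / 1000 = 49.11 kN.
n ≥ 449 / 49.11 = 9.142 → use 10 bolts.

10 bolts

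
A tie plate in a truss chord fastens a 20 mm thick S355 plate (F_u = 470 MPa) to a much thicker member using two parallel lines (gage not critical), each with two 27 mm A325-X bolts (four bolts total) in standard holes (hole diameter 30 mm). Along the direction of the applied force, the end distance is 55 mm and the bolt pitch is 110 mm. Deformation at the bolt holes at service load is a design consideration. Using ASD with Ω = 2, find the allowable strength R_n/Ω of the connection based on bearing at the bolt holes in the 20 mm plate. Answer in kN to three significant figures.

1060 kN

Per bolt r_n = 1.2 l_c t F_u ≤ 2.4 d t F_u; upper limit = 2.4 × 27 × 20 × 470 / 1000 = 609.1 kN.
Edge bolt: l_c = 55 − 30/2 = 40 mm → 1.2 × 40 × 20 × 470 / 1000 = 451.2 → r_n = 451.2 kN.
Interior bolts: l_c = 110 − 30 = 80 mm → 1.2 × 80 × 20 × 470 / 1000 = 902.4 → r_n = 609.1 kN.
R_n = 2 × 451.2 + 2 × 609.1 = 2121 kN.
Allowable strength R_n/Ω = 2121 / 2 = 1060 kN.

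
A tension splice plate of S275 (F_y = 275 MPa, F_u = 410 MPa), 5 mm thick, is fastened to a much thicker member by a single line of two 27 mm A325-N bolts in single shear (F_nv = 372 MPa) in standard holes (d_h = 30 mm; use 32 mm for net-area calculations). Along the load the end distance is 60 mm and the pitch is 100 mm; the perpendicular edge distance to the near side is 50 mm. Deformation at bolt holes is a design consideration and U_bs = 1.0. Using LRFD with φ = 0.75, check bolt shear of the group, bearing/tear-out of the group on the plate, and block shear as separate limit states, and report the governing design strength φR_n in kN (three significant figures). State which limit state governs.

Bolt shear: A_b = π·27²/4 = 572.6 mm²; R_n = 372 × 572.6 × 2 × 1 / 1000 = 426 kN → 0.75 × 426 = 319 kN.
Bearing: edge l_c = 45, r_n = 110.7 kN; interior l_c = 70, r_n = 132.8 kN; R_n = 110.7 + 1·132.8 = 243.5 kN → 183 kN.
Block shear: A_gv = 800, A_nv = 560, A_nt = 170 mm²; R_n = min(0.6F_uA_nv, 0.6F_yA_gv) + U_bs·F_u·A_nt = 201.7 kN → 151 kN.
Block shear governs: 151 kN.

151 kN (block shear governs)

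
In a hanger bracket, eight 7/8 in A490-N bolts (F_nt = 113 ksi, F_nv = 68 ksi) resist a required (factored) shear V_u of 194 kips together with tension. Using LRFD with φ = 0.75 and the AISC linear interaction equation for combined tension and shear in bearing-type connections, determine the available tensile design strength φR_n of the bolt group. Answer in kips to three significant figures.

A_b = π·0.875²/4 = 0.6013 in²; f_rv = 194 / (8 × 0.6013) = 40.33 ksi.
F'_nt = 1.3 F_nt − (F_nt / φF_nv) f_rv = 1.3·113 − (113/(0.75·68))·40.33 = 57.55 ksi, capped at F_nt → F'_nt = 57.55 ksi.
R_n = F'_nt · A_b · n = 57.55 × 0.6013 × 8 = 276.8 kips.
Design strength φR_n = 0.75 × 276.8 = 208 kips.

208 kips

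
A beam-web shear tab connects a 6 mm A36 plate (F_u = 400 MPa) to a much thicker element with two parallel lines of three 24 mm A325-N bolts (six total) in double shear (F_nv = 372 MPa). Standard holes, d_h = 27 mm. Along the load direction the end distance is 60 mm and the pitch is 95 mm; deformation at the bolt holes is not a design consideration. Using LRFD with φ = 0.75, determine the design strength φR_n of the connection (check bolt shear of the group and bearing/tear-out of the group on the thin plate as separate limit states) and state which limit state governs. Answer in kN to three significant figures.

Bolt shear: A_b = π·24²/4 = 452.4 mm²; R_n = 372 × 452.4 × 6 × 2 / 1000 = 2019 kN → 0.75 × 2019 = 1510 kN.
Bearing (1.5 l_c t F_u ≤ 3.0 d t F_u): upper limit = 3.0·24·6·400 / 1000 = 172.8 kN.
  Edge l_c = 60 − 27/2 = 46.5 → r_n = 167.4 kN; interior l_c = 95 − 27 = 68 → r_n = 172.8 kN.
  R_n,bearing = 2·167.4 + 4·172.8 = 1026 kN → 0.75 × 1026 = 770 kN.
Bearing governs: 770 kN.

770 kN (bearing governs)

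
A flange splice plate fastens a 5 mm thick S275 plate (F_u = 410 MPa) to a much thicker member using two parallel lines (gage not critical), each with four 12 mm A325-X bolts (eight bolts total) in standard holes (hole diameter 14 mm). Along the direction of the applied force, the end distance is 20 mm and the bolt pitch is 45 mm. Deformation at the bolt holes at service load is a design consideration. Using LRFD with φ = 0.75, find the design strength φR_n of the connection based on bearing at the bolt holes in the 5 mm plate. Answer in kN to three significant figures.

Per bolt r_n = 1.2 l_c t F_u ≤ 2.4 d t F_u; upper limit = 2.4 × 12 × 5 × 410 / 1000 = 59.04 kN.
Edge bolt: l_c = 20 − 14/2 = 13 mm → 1.2 × 13 × 5 × 410 / 1000 = 31.98 → r_n = 31.98 kN.
Interior bolts: l_c = 45 − 14 = 31 mm → 1.2 × 31 × 5 × 410 / 1000 = 76.26 → r_n = 59.04 kN.
R_n = 2 × 31.98 + 6 × 59.04 = 418.2 kN.
Design strength φR_n = 0.75 × 418.2 = 314 kN.

314 kN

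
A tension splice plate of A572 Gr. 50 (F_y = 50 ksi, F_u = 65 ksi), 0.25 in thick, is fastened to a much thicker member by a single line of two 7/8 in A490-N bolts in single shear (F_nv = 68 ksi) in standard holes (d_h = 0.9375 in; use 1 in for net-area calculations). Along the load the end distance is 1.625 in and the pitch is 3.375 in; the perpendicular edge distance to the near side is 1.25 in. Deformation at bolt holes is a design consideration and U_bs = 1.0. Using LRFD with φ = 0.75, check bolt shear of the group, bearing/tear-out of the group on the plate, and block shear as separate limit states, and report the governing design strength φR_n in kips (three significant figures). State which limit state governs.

34.7 kips (block shear governs)

Bolt shear: A_b = π·0.875²/4 = 0.6013 in²; R_n = 68 × 0.6013 × 2 × 1 = 81.78 kips → 0.75 × 81.78 = 61.3 kips.
Bearing: edge l_c = 1.156, r_n = 22.55 kips; interior l_c = 2.438, r_n = 34.12 kips; R_n = 22.55 + 1·34.12 = 56.67 kips → 42.5 kips.
Block shear: A_gv = 1.25, A_nv = 0.875, A_nt = 0.1875 in²; R_n = min(0.6F_uA_nv, 0.6F_yA_gv) + U_bs·F_u·A_nt = 46.31 kips → 34.7 kips.
Block shear governs: 34.7 kips.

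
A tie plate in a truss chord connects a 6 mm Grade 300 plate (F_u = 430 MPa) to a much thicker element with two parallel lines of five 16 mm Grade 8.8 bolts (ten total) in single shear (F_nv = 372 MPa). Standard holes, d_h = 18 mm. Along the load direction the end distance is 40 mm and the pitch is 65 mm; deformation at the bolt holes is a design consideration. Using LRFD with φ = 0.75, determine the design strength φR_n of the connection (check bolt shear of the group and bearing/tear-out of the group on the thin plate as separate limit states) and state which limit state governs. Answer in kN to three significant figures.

561 kN (bolt shear governs)

Bolt shear: A_b = π·16²/4 = 201.1 mm²; R_n = 372 × 201.1 × 10 × 1 / 1000 = 748 kN → 0.75 × 748 = 561 kN.
Bearing (1.2 l_c t F_u ≤ 2.4 d t F_u): upper limit = 2.4·16·6·430 / 1000 = 99.07 kN.
  Edge l_c = 40 − 18/2 = 31 → r_n = 95.98 kN; interior l_c = 65 − 18 = 47 → r_n = 99.07 kN.
  R_n,bearing = 2·95.98 + 8·99.07 = 984.5 kN → 0.75 × 984.5 = 738 kN.
Bolt shear governs: 561 kN.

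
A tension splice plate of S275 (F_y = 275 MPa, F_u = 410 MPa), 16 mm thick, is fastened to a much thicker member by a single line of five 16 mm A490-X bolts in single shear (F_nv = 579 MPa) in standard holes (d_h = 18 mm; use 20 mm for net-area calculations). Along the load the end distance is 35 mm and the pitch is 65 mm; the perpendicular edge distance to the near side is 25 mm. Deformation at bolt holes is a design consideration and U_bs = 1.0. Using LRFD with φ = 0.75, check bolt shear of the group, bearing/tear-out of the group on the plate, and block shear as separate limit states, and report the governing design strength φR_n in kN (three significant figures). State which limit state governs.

Bolt shear: A_b = π·16²/4 = 201.1 mm²; R_n = 579 × 201.1 × 5 × 1 / 1000 = 582.1 kN → 0.75 × 582.1 = 437 kN.
Bearing: edge l_c = 26, r_n = 204.7 kN; interior l_c = 47, r_n = 251.9 kN; R_n = 204.7 + 4·251.9 = 1212 kN → 909 kN.
Block shear: A_gv = 4720, A_nv = 3280, A_nt = 240 mm²; R_n = min(0.6F_uA_nv, 0.6F_yA_gv) + U_bs·F_u·A_nt = 877.2 kN → 658 kN.
Bolt shear governs: 437 kN.

437 kN (bolt shear governs)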